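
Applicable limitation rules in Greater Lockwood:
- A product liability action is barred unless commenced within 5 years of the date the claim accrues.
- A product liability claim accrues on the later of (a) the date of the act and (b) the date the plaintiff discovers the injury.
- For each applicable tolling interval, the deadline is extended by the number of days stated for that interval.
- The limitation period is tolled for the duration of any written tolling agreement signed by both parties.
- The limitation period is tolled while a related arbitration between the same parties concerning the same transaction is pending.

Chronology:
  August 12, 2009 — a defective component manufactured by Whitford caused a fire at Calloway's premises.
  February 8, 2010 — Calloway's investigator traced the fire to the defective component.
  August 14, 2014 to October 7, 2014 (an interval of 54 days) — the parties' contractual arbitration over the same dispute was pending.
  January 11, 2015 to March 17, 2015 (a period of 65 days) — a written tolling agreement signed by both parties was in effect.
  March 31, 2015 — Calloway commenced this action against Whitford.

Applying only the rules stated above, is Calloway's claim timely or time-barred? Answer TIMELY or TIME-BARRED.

TIMELY

Because discovery on February 8, 2010 post-dates the August 12, 2009 act, accrual under the later-of rule falls on February 8, 2010.
The untolled deadline — 5 years after February 8, 2010 — is February 8, 2015.
Because the pending related arbitration ran from August 14, 2014 to October 7, 2014, the deadline is extended by 54 days to April 3, 2015.
Because the written tolling agreement ran from January 11, 2015 to March 17, 2015, the deadline is extended by 65 days to June 7, 2015.
Calloway filed on March 31, 2015, before the June 7, 2015 deadline, so the action is timely.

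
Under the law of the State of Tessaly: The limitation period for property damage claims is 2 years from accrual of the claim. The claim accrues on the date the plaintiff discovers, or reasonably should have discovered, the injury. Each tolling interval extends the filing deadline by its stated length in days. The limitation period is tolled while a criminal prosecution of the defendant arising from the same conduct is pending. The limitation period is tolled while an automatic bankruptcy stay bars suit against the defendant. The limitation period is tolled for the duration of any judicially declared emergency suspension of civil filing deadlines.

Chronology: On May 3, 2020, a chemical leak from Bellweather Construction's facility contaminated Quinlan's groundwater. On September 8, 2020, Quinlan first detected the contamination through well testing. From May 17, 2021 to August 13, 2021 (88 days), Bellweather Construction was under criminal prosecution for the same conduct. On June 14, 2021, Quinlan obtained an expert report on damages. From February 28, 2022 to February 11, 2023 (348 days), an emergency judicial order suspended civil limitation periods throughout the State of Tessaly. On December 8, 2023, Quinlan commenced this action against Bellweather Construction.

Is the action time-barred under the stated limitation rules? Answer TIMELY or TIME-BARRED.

The claim did not accrue until Quinlan discovered the injury on September 8, 2020; the May 3, 2020 act date does not start the clock under the stated rule.
The untolled deadline — 2 years after September 8, 2020 — is September 8, 2022.
Because the pending criminal prosecution ran from May 17, 2021 to August 13, 2021, the deadline is extended by 88 days to December 5, 2022.
The emergency suspension of filing deadlines from February 28, 2022 to February 11, 2023 tolled the period for 348 days, extending the deadline to November 18, 2023.
None of the other events listed affects the running of the period under the stated rules.
Filing on December 8, 2023 missed the November 18, 2023 deadline — the action is time-barred.

TIME-BARRED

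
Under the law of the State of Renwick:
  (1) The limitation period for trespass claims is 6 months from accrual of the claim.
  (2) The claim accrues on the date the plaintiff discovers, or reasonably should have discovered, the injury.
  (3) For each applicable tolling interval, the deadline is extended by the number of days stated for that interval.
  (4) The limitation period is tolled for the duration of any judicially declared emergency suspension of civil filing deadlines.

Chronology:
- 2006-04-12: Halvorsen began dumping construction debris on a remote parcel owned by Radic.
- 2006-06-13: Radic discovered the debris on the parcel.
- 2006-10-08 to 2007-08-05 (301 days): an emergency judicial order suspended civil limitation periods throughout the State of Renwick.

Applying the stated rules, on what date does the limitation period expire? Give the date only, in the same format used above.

Accrual is tied to discovery, so the period began on 2006-06-13 rather than on 2006-04-12 when the act occurred.
6 months from 2006-06-13 is 2006-12-13.
The period was tolled for 301 days by the emergency suspension of filing deadlines (2006-10-08 to 2007-08-05), pushing the deadline to 2007-10-10.

2007-10-10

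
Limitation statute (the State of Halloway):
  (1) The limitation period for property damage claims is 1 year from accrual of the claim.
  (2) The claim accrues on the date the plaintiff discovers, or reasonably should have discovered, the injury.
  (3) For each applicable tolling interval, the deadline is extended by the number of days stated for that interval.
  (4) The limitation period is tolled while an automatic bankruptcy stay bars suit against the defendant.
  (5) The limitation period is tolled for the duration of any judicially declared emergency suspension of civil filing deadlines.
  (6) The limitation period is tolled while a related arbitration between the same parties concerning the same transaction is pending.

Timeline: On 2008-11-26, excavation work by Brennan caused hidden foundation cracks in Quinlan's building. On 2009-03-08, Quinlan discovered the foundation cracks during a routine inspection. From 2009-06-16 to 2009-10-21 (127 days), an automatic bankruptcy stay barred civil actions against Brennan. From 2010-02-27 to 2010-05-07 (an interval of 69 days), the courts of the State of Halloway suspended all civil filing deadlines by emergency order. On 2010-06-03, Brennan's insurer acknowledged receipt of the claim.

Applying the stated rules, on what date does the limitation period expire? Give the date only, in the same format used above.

The claim did not accrue until Quinlan discovered the injury on 2009-03-08; the 2008-11-26 act date does not start the clock under the stated rule.
The untolled deadline — 1 year after 2009-03-08 — is 2010-03-08.
Because the automatic bankruptcy stay ran from 2009-06-16 to 2009-10-21, the deadline is extended by 127 days to 2010-07-13.
The emergency suspension of filing deadlines from 2010-02-27 to 2010-05-07 tolled the period for 69 days, extending the deadline to 2010-09-20.
Nothing else in the chronology tolls or restarts the period.

2010-09-20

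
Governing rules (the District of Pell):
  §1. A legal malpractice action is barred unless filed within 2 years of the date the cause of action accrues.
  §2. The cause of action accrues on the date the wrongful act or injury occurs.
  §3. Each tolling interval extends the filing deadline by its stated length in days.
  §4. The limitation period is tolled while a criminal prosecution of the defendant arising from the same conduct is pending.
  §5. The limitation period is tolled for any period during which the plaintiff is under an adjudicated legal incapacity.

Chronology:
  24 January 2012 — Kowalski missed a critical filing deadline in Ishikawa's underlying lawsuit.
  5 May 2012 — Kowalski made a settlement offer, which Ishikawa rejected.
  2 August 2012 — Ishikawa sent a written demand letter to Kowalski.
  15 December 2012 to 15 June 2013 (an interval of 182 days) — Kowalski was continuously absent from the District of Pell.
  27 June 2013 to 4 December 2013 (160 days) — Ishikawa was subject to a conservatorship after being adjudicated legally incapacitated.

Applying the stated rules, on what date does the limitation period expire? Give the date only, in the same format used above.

3 July 2014

The claim accrued on 24 January 2012, when the wrongful act occurred.
Adding the 2 years base period to 24 January 2012 gives a deadline of 24 January 2014, before any tolling.
Because the plaintiff's legal incapacity ran from 27 June 2013 to 4 December 2013, the deadline is extended by 160 days to 3 July 2014.
The defendant's absence from the jurisdiction from 15 December 2012 to 15 June 2013 does not toll the period, because no stated rule makes the defendant's absence a tolling event.
None of the other events listed affects the running of the period under the stated rules.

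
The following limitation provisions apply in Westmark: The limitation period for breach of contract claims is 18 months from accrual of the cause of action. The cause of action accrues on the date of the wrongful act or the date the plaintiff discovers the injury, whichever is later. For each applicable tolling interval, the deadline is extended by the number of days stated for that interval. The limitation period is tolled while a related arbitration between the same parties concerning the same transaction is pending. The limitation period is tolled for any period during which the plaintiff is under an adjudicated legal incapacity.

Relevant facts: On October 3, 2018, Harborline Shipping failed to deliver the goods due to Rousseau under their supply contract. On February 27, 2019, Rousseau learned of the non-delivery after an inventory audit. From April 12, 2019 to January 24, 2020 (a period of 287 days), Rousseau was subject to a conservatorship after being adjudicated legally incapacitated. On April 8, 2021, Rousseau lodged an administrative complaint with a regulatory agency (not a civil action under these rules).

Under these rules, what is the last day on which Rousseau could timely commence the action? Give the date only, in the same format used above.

June 10, 2021

Taking the later of the act (October 3, 2018) and discovery (February 27, 2019), the claim accrued on February 27, 2019.
18 months from February 27, 2019 is August 27, 2020.
The plaintiff's legal incapacity from April 12, 2019 to January 24, 2020 tolled the period for 287 days, extending the deadline to June 10, 2021.
None of the other events listed affects the running of the period under the stated rules.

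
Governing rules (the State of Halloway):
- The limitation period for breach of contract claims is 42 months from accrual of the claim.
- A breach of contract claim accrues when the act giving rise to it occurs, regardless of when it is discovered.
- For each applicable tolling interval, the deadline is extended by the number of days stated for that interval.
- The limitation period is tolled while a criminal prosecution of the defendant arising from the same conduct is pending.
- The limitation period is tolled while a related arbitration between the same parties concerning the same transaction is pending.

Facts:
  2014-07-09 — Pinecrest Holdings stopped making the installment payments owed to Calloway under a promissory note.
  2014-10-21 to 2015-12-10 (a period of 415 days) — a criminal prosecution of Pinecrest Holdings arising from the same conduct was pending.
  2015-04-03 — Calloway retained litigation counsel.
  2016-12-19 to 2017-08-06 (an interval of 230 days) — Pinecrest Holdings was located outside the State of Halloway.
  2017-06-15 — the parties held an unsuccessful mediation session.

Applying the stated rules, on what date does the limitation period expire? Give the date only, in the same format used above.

The claim accrued on 2014-07-09, the date of the act.
The untolled deadline — 42 months after 2014-07-09 — is 2018-01-09.
The pending criminal prosecution from 2014-10-21 to 2015-12-10 tolled the period for 415 days, extending the deadline to 2019-02-28.
Although the defendant's absence ran from 2016-12-19 to 2017-08-06, the stated rules do not make that a tolling event, so it is disregarded.
The other events in the timeline have no effect on the limitation period under the stated rules.

2019-02-28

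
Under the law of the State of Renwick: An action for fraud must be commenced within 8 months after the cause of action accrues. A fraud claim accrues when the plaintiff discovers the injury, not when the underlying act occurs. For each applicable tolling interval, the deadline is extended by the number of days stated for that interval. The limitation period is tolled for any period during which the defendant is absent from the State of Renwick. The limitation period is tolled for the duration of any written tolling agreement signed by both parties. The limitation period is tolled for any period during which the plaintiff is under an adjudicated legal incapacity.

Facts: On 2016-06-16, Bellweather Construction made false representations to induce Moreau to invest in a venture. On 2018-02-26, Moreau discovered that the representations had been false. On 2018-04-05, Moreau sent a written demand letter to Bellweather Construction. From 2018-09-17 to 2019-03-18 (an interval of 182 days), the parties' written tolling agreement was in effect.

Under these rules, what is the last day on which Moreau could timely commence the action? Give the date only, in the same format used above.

Accrual is tied to discovery, so the period began on 2018-02-26 rather than on 2016-06-16 when the act occurred.
Adding the 8 months base period to 2018-02-26 gives a deadline of 2018-10-26, before any tolling.
Because the written tolling agreement ran from 2018-09-17 to 2019-03-18, the deadline is extended by 182 days to 2019-04-26.
None of the other events listed affects the running of the period under the stated rules.

2019-04-26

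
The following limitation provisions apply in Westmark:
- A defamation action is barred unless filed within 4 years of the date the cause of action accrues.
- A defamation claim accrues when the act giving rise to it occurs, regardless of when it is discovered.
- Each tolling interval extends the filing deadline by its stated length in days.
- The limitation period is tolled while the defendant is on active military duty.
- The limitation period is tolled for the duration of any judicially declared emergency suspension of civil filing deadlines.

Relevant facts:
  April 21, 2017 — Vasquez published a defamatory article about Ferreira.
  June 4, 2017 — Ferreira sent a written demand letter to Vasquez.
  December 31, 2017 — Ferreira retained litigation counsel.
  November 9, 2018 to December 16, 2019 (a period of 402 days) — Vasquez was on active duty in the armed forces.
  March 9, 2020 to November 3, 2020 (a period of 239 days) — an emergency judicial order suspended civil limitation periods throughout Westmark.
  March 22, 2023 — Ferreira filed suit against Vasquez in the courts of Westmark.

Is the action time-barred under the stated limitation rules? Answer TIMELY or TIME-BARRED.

TIME-BARRED

The limitation period began to run on April 21, 2017.
4 years from April 21, 2017 is April 21, 2021.
The defendant's active military service from November 9, 2018 to December 16, 2019 tolled the period for 402 days, extending the deadline to May 28, 2022.
Because the emergency suspension of filing deadlines ran from March 9, 2020 to November 3, 2020, the deadline is extended by 239 days to January 22, 2023.
The other events in the timeline have no effect on the limitation period under the stated rules.
The March 22, 2023 filing falls after the January 22, 2023 deadline; the claim is time-barred.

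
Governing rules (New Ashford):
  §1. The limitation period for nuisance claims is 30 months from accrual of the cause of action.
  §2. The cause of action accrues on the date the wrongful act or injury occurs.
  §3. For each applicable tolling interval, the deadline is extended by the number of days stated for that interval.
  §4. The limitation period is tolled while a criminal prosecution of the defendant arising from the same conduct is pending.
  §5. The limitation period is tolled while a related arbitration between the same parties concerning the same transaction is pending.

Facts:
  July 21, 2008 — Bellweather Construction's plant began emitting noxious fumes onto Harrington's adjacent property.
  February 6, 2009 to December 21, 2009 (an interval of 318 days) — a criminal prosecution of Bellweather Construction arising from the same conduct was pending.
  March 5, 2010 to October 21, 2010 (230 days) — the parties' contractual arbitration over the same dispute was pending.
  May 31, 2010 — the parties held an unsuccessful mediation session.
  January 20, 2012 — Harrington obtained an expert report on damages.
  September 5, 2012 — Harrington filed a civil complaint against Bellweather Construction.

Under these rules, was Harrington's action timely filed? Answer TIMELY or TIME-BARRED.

The claim accrued on July 21, 2008, when the wrongful act occurred.
Adding the 30 months base period to July 21, 2008 gives a deadline of January 21, 2011, before any tolling.
The pending criminal prosecution from February 6, 2009 to December 21, 2009 tolled the period for 318 days, extending the deadline to December 5, 2011.
The period was tolled for 230 days by the pending related arbitration (March 5, 2010 to October 21, 2010), pushing the deadline to July 22, 2012.
None of the other events listed affects the running of the period under the stated rules.
Harrington filed on September 5, 2012, after the July 22, 2012 deadline, so the action is time-barred.

TIME-BARRED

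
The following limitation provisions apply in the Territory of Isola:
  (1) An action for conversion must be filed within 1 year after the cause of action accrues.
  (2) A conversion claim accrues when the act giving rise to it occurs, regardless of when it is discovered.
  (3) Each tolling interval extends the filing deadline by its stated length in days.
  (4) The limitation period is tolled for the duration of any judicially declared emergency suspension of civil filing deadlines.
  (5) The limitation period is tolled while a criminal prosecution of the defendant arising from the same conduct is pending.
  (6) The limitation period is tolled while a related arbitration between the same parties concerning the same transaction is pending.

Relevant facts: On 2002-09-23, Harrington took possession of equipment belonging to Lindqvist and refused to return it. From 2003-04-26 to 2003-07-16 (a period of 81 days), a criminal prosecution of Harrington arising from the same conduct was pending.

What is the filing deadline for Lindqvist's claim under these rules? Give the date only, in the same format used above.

2003-12-13

The limitation period began to run on 2002-09-23.
1 year from 2002-09-23 is 2003-09-23.
Because the pending criminal prosecution ran from 2003-04-26 to 2003-07-16, the deadline is extended by 81 days to 2003-12-13.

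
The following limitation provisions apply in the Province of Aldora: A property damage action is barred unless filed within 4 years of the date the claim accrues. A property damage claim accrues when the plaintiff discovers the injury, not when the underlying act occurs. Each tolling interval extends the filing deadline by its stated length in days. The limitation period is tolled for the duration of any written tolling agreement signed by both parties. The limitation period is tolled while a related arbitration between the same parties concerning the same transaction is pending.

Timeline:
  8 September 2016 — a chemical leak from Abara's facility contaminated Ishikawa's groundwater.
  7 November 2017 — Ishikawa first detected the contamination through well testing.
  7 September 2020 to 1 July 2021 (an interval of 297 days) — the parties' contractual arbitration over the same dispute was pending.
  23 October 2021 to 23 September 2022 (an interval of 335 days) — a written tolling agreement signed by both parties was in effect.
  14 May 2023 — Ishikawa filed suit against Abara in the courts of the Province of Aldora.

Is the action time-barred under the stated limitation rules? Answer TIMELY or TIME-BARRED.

The claim did not accrue until Ishikawa discovered the injury on 7 November 2017; the 8 September 2016 act date does not start the clock under the stated rule.
4 years from 7 November 2017 is 7 November 2021.
The pending related arbitration from 7 September 2020 to 1 July 2021 tolled the period for 297 days, extending the deadline to 31 August 2022.
The written tolling agreement from 23 October 2021 to 23 September 2022 tolled the period for 335 days, extending the deadline to 1 August 2023.
The 14 May 2023 filing precedes the 1 August 2023 deadline; the claim is timely.

TIMELY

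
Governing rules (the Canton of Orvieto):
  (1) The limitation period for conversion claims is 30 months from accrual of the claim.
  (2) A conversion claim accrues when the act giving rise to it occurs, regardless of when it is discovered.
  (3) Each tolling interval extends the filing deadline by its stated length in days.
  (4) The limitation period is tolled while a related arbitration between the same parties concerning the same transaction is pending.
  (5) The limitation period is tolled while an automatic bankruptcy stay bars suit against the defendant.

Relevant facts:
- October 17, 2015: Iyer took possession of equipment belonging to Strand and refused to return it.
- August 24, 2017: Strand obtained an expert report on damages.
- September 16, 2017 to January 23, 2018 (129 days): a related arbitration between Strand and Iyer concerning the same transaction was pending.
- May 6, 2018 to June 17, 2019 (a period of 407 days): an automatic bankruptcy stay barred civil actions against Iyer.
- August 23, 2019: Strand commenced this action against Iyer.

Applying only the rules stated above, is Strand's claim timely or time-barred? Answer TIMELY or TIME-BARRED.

The claim accrued on October 17, 2015, when the wrongful act occurred.
The untolled deadline — 30 months after October 17, 2015 — is April 17, 2018.
The pending related arbitration from September 16, 2017 to January 23, 2018 tolled the period for 129 days, extending the deadline to August 24, 2018.
The period was tolled for 407 days by the automatic bankruptcy stay (May 6, 2018 to June 17, 2019), pushing the deadline to October 5, 2019.
Nothing else in the chronology tolls or restarts the period.
The August 23, 2019 filing precedes the October 5, 2019 deadline; the claim is timely.

TIMELY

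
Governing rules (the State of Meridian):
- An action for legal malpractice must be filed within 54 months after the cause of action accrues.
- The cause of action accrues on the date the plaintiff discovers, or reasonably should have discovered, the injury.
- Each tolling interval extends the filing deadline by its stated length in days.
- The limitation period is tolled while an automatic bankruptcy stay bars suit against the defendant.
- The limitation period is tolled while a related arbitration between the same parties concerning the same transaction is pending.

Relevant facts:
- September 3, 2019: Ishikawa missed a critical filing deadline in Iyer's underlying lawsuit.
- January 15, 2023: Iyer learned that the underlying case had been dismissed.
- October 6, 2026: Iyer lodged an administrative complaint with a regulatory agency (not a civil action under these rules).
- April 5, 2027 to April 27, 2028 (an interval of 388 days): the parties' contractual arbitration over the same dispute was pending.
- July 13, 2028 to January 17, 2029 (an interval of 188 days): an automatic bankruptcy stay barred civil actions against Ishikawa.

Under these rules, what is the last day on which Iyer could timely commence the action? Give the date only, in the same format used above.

The claim did not accrue until Iyer discovered the injury on January 15, 2023; the September 3, 2019 act date does not start the clock under the stated rule.
Adding the 54 months base period to January 15, 2023 gives a deadline of July 15, 2027, before any tolling.
The pending related arbitration from April 5, 2027 to April 27, 2028 tolled the period for 388 days, extending the deadline to August 6, 2028.
The period was tolled for 188 days by the automatic bankruptcy stay (July 13, 2028 to January 17, 2029), pushing the deadline to February 10, 2029.
None of the other events listed affects the running of the period under the stated rules.

February 10, 2029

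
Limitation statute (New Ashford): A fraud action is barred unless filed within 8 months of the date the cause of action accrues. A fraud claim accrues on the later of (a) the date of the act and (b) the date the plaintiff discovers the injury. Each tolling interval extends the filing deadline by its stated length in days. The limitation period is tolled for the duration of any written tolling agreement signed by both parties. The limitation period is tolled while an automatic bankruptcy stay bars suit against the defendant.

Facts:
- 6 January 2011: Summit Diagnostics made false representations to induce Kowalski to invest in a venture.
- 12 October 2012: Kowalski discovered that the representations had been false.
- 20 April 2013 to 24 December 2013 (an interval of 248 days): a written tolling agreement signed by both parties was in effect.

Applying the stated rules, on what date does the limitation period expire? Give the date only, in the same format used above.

Because discovery on 12 October 2012 post-dates the 6 January 2011 act, accrual under the later-of rule falls on 12 October 2012.
The untolled deadline — 8 months after 12 October 2012 — is 12 June 2013.
Because the written tolling agreement ran from 20 April 2013 to 24 December 2013, the deadline is extended by 248 days to 15 February 2014.

15 February 2014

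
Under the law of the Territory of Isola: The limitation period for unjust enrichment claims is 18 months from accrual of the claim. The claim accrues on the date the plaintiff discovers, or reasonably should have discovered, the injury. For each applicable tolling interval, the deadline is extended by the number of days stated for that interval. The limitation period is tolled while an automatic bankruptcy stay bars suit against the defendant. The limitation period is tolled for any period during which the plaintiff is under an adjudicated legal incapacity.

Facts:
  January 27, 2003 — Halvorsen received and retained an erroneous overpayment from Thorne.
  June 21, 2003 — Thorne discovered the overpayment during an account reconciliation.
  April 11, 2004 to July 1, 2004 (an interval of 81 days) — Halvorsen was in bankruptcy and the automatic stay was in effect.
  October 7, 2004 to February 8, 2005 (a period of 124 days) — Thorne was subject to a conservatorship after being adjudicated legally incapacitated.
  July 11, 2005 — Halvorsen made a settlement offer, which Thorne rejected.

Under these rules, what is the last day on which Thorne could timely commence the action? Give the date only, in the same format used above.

Accrual is tied to discovery, so the period began on June 21, 2003 rather than on January 27, 2003 when the act occurred.
18 months from June 21, 2003 is December 21, 2004.
The automatic bankruptcy stay from April 11, 2004 to July 1, 2004 tolled the period for 81 days, extending the deadline to March 12, 2005.
Because the plaintiff's legal incapacity ran from October 7, 2004 to February 8, 2005, the deadline is extended by 124 days to July 14, 2005.
None of the other events listed affects the running of the period under the stated rules.

July 14, 2005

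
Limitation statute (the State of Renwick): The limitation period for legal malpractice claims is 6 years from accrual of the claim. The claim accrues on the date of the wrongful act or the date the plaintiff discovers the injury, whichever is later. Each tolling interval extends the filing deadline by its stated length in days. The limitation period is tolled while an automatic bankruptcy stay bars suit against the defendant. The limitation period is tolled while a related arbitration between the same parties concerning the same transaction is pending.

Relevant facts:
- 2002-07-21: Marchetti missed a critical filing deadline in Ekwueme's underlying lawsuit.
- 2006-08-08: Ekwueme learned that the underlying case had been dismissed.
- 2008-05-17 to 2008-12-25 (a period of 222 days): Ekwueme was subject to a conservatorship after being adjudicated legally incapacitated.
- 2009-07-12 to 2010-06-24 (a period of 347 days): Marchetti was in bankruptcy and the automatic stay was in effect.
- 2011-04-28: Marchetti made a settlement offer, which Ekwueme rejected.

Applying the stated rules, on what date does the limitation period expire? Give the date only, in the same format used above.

2013-07-21

The claim accrued on 2006-08-08 — the later of the 2002-07-21 act and the 2006-08-08 discovery.
The untolled deadline — 6 years after 2006-08-08 — is 2012-08-08.
The automatic bankruptcy stay from 2009-07-12 to 2010-06-24 tolled the period for 347 days, extending the deadline to 2013-07-21.
The plaintiff's legal incapacity from 2008-05-17 to 2008-12-25 does not toll the period, because no stated rule makes the plaintiff's incapacity a tolling event.
The other events in the timeline have no effect on the limitation period under the stated rules.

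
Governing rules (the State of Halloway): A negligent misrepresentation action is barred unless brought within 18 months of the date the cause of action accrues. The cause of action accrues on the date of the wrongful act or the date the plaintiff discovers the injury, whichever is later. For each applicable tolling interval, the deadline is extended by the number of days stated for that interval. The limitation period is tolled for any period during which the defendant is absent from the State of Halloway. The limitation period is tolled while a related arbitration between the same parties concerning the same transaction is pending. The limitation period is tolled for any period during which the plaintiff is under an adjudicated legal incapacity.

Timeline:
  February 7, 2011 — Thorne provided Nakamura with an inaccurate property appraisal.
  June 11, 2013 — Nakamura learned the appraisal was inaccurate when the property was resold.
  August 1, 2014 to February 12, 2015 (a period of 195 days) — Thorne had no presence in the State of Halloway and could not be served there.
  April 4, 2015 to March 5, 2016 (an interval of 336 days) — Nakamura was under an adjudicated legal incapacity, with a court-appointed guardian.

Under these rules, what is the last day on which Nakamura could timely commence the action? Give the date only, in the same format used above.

May 25, 2016

Because discovery on June 11, 2013 post-dates the February 7, 2011 act, accrual under the later-of rule falls on June 11, 2013.
The untolled deadline — 18 months after June 11, 2013 — is December 11, 2014.
The defendant's absence from the jurisdiction from August 1, 2014 to February 12, 2015 tolled the period for 195 days, extending the deadline to June 24, 2015.
The plaintiff's legal incapacity from April 4, 2015 to March 5, 2016 tolled the period for 336 days, extending the deadline to May 25, 2016.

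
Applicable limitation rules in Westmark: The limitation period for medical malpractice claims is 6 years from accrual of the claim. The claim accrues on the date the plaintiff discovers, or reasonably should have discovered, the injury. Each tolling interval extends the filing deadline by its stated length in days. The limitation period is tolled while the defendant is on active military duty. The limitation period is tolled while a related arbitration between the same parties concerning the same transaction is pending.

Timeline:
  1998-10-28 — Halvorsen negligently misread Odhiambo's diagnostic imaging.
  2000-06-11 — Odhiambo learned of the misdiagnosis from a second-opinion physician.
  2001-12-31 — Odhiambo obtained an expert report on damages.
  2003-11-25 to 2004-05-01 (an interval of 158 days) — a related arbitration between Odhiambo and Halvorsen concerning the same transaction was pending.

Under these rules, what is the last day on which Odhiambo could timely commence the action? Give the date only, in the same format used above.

2006-11-16

Accrual is tied to discovery, so the period began on 2000-06-11 rather than on 1998-10-28 when the act occurred.
6 years from 2000-06-11 is 2006-06-11.
The period was tolled for 158 days by the pending related arbitration (2003-11-25 to 2004-05-01), pushing the deadline to 2006-11-16.
Nothing else in the chronology tolls or restarts the period.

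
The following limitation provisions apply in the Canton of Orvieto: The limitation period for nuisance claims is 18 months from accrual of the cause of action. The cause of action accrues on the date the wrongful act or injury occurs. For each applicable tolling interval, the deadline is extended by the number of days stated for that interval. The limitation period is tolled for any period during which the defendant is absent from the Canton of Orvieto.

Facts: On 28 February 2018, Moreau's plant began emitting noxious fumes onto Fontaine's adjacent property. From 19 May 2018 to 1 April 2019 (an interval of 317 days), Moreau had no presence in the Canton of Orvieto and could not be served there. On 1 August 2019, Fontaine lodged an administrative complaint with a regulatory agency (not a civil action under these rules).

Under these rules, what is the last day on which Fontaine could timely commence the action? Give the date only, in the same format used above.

The limitation period began to run on 28 February 2018.
Adding the 18 months base period to 28 February 2018 gives a deadline of 28 August 2019, before any tolling.
Because the defendant's absence from the jurisdiction ran from 19 May 2018 to 1 April 2019, the deadline is extended by 317 days to 10 July 2020.
None of the other events listed affects the running of the period under the stated rules.

10 July 2020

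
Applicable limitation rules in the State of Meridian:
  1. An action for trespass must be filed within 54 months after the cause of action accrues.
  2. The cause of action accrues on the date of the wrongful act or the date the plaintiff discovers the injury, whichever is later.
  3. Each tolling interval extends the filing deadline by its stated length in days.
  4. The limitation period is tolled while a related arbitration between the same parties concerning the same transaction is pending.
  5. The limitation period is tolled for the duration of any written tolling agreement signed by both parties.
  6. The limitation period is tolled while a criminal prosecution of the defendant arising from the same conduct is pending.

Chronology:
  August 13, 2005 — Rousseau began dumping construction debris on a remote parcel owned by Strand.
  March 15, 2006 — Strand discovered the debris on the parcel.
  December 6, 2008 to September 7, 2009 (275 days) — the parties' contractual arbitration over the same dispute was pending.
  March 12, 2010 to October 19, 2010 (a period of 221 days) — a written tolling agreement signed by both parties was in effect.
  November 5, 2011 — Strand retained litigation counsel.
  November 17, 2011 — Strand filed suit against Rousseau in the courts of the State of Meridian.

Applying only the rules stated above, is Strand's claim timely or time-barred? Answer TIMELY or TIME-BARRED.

Because discovery on March 15, 2006 post-dates the August 13, 2005 act, accrual under the later-of rule falls on March 15, 2006.
The untolled deadline — 54 months after March 15, 2006 — is September 15, 2010.
The pending related arbitration from December 6, 2008 to September 7, 2009 tolled the period for 275 days, extending the deadline to June 17, 2011.
The period was tolled for 221 days by the written tolling agreement (March 12, 2010 to October 19, 2010), pushing the deadline to January 24, 2012.
Nothing else in the chronology tolls or restarts the period.
Filing on November 17, 2011 beat the January 24, 2012 deadline — the action is timely.

TIMELY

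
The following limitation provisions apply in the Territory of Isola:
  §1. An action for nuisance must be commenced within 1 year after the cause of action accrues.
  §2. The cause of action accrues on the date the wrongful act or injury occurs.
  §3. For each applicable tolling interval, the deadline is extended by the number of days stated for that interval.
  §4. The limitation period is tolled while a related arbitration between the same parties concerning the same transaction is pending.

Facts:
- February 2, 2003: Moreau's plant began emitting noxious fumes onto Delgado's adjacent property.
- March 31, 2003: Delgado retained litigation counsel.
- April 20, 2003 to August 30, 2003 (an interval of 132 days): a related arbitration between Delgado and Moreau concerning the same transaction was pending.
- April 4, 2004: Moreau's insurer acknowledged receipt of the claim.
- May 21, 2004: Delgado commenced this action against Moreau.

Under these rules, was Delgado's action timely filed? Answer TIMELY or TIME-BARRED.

The cause of action accrued on February 2, 2003, the date of the act.
1 year from February 2, 2003 is February 2, 2004.
The pending related arbitration from April 20, 2003 to August 30, 2003 tolled the period for 132 days, extending the deadline to June 13, 2004.
The other events in the timeline have no effect on the limitation period under the stated rules.
Filing on May 21, 2004 beat the June 13, 2004 deadline — the action is timely.

TIMELY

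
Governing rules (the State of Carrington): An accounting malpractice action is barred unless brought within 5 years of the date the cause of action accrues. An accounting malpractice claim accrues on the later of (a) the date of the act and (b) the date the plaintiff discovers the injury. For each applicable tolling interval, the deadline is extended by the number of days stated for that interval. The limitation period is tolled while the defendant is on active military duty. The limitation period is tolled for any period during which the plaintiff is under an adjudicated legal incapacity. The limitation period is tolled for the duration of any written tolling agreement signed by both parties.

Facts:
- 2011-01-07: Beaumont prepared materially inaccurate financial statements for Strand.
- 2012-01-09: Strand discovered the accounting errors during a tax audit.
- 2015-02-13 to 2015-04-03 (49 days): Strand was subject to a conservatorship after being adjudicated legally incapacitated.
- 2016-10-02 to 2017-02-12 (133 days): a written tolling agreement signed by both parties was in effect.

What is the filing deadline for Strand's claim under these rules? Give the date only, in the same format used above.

2017-07-10

Taking the later of the act (2011-01-07) and discovery (2012-01-09), the claim accrued on 2012-01-09.
Adding the 5 years base period to 2012-01-09 gives a deadline of 2017-01-09, before any tolling.
The plaintiff's legal incapacity from 2015-02-13 to 2015-04-03 tolled the period for 49 days, extending the deadline to 2017-02-27.
The written tolling agreement from 2016-10-02 to 2017-02-12 tolled the period for 133 days, extending the deadline to 2017-07-10.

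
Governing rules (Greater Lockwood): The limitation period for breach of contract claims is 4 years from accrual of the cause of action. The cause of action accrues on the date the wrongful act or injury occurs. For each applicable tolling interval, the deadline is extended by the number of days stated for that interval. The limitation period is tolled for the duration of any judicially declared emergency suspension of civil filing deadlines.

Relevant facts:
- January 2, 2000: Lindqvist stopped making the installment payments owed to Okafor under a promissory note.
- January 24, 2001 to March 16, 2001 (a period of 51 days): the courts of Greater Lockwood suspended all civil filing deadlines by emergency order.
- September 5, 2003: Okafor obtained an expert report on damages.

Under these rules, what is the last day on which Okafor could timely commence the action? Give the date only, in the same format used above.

The limitation period began to run on January 2, 2000.
Adding the 4 years base period to January 2, 2000 gives a deadline of January 2, 2004, before any tolling.
The emergency suspension of filing deadlines from January 24, 2001 to March 16, 2001 tolled the period for 51 days, extending the deadline to February 22, 2004.
The other events in the timeline have no effect on the limitation period under the stated rules.

February 22, 2004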